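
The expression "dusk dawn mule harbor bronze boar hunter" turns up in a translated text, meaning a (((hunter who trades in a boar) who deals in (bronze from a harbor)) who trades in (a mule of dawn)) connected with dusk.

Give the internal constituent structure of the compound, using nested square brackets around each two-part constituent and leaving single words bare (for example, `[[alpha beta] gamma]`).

[dusk [[dawn mule] [[harbor bronze] [boar hunter]]]]

Whole compound: head "hunter" (specifically "dawn mule harbor bronze boar hunter"), modifier "dusk".
"dawn mule harbor bronze boar hunter" → head "hunter" (specifically "harbor bronze boar hunter"), modifier "dawn mule".
"dawn mule" → head "mule", modifier "dawn".
"harbor bronze boar hunter" → head "hunter" (specifically "boar hunter"), modifier "harbor bronze".
"harbor bronze" → head "bronze", modifier "harbor".
"boar hunter" → head "hunter", modifier "boar".
So the structure is [dusk [[dawn mule] [[harbor bronze] [boar hunter]]]].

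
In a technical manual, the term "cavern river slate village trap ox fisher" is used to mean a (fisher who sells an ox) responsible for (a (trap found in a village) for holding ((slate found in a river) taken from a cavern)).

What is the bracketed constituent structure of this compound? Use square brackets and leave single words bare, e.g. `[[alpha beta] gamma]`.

At the top level: head "fisher" (specifically "ox fisher"); modifier "cavern river slate village trap".
Within "cavern river slate village trap", the head is "trap" (specifically "village trap") and the modifier is "cavern river slate".
Within "cavern river slate", the head is "slate" (specifically "river slate") and the modifier is "cavern".
Within "river slate", the head is "slate" and the modifier is "river".
Within "village trap", the head is "trap" and the modifier is "village".
Within "ox fisher", the head is "fisher" and the modifier is "ox".
So the structure is [[[cavern [river slate]] [village trap]] [ox fisher]].

[[[cavern [river slate]] [village trap]] [ox fisher]]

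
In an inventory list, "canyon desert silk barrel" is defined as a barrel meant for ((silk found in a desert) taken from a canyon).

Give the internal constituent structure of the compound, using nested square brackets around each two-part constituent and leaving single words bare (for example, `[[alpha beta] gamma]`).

Overall it is a kind of barrel; the modifier is "canyon desert silk".
"canyon desert silk" → head "silk" (specifically "desert silk"), modifier "canyon".
"desert silk" → head "silk", modifier "desert".
So the structure is [[canyon [desert silk]] barrel].

[[canyon [desert silk]] barrel]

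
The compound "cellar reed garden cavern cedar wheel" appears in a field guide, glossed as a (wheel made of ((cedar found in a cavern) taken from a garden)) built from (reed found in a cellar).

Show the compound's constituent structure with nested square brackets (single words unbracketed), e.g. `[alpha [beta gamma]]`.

[[cellar reed] [[garden [cavern cedar]] wheel]]

At the top level: head "wheel" (specifically "garden cavern cedar wheel"); modifier "cellar reed".
"cellar reed" → head "reed", modifier "cellar".
"garden cavern cedar wheel" → head "wheel", modifier "garden cavern cedar".
"garden cavern cedar" → head "cedar" (specifically "cavern cedar"), modifier "garden".
"cavern cedar" → head "cedar", modifier "cavern".
Assembled: [[cellar reed] [[garden [cavern cedar]] wheel]].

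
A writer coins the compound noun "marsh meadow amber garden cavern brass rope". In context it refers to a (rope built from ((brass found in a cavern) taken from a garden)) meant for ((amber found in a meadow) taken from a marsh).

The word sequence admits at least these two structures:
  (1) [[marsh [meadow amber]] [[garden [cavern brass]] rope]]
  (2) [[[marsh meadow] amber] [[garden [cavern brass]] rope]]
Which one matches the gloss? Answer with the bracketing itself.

The paraphrase's head is the "rope" part ("garden cavern brass rope"); its modifier is "marsh meadow amber".
That top-level split, carried through the inner groups, gives [[marsh [meadow amber]] [[garden [cavern brass]] rope]].

[[marsh [meadow amber]] [[garden [cavern brass]] rope]]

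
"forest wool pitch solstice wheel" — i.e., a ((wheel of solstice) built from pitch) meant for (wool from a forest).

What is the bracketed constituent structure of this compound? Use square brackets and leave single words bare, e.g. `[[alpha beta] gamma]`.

Whole compound: head "wheel" (specifically "pitch solstice wheel"), modifier "forest wool".
Inside "forest wool": head "wool", modifier "forest".
Inside "pitch solstice wheel": head "wheel" (specifically "solstice wheel"), modifier "pitch".
Inside "solstice wheel": head "wheel", modifier "solstice".
Putting it together: [[forest wool] [pitch [solstice wheel]]].

[[forest wool] [pitch [solstice wheel]]]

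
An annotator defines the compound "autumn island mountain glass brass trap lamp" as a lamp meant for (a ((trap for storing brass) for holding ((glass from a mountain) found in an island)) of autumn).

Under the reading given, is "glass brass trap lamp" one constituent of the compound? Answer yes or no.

no

The top-level split is [autumn island mountain glass brass trap] [lamp]; the full structure is [[autumn [[island [mountain glass]] [brass trap]]] lamp].
"glass brass trap lamp" straddles a constituent boundary, so it is not a single unit.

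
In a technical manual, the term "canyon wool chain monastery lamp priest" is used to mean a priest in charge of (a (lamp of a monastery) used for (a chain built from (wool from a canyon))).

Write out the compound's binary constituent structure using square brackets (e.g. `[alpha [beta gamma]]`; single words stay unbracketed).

Overall it is a kind of priest; the modifier is "canyon wool chain monastery lamp".
Within "canyon wool chain monastery lamp", the head is "lamp" (specifically "monastery lamp") and the modifier is "canyon wool chain".
Within "canyon wool chain", the head is "chain" and the modifier is "canyon wool".
Within "canyon wool", the head is "wool" and the modifier is "canyon".
Within "monastery lamp", the head is "lamp" and the modifier is "monastery".
Putting it together: [[[[canyon wool] chain] [monastery lamp]] priest].

[[[[canyon wool] chain] [monastery lamp]] priest]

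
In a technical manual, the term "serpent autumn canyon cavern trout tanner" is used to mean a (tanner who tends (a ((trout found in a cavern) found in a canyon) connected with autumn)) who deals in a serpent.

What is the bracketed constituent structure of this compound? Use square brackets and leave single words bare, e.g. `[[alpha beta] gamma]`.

Whole compound: head "tanner" (specifically "autumn canyon cavern trout tanner"), modifier "serpent".
Inside "autumn canyon cavern trout tanner": head "tanner", modifier "autumn canyon cavern trout".
Inside "autumn canyon cavern trout": head "trout" (specifically "canyon cavern trout"), modifier "autumn".
Inside "canyon cavern trout": head "trout" (specifically "cavern trout"), modifier "canyon".
Inside "cavern trout": head "trout", modifier "cavern".
Assembled: [serpent [[autumn [canyon [cavern trout]]] tanner]].

[serpent [[autumn [canyon [cavern trout]]] tanner]]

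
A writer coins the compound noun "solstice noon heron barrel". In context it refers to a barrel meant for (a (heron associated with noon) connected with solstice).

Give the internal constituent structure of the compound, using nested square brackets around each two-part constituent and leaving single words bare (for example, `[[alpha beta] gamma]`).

[[solstice [noon heron]] barrel]

The outermost head in the paraphrase is "barrel", modified by "solstice noon heron".
Inside "solstice noon heron": head "heron" (specifically "noon heron"), modifier "solstice".
Inside "noon heron": head "heron", modifier "noon".
Putting it together: [[solstice [noon heron]] barrel].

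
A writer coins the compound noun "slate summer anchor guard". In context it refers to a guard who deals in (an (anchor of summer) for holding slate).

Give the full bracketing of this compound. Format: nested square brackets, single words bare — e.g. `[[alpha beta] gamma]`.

[[slate [summer anchor]] guard]

The outermost head in the paraphrase is "guard", modified by "slate summer anchor".
Inside "slate summer anchor": head "anchor" (specifically "summer anchor"), modifier "slate".
Inside "summer anchor": head "anchor", modifier "summer".
Putting it together: [[slate [summer anchor]] guard].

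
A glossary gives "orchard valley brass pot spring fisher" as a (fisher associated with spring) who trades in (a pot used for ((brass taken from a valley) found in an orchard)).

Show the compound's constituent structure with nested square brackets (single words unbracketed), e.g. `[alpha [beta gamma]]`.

Overall it is a kind of fisher (specifically "spring fisher"); the modifier is "orchard valley brass pot".
"orchard valley brass pot" → head "pot", modifier "orchard valley brass".
"orchard valley brass" → head "brass" (specifically "valley brass"), modifier "orchard".
"valley brass" → head "brass", modifier "valley".
"spring fisher" → head "fisher", modifier "spring".
Assembled: [[[orchard [valley brass]] pot] [spring fisher]].

[[[orchard [valley brass]] pot] [spring fisher]]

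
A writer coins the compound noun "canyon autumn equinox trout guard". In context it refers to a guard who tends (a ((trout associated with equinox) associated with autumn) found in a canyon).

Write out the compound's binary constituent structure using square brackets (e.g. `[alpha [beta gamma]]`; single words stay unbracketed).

[[canyon [autumn [equinox trout]]] guard]

Overall it is a kind of guard; the modifier is "canyon autumn equinox trout".
Within "canyon autumn equinox trout", the head is "trout" (specifically "autumn equinox trout") and the modifier is "canyon".
Within "autumn equinox trout", the head is "trout" (specifically "equinox trout") and the modifier is "autumn".
Within "equinox trout", the head is "trout" and the modifier is "equinox".
So the structure is [[canyon [autumn [equinox trout]]] guard].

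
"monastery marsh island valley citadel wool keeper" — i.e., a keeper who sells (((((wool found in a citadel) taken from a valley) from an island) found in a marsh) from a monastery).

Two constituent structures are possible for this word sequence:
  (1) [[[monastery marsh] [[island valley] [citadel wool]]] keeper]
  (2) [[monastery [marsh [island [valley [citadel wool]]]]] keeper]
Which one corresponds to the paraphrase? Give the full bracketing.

The paraphrase's head is the "keeper" part ("keeper"); its modifier is "monastery marsh island valley citadel wool".
That top-level split, carried through the inner groups, gives [[monastery [marsh [island [valley [citadel wool]]]]] keeper].

[[monastery [marsh [island [valley [citadel wool]]]]] keeper]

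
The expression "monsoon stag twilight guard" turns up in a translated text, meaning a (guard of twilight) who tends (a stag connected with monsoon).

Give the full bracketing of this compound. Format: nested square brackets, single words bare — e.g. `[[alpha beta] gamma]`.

Whole compound: head "guard" (specifically "twilight guard"), modifier "monsoon stag".
Within "monsoon stag", the head is "stag" and the modifier is "monsoon".
Within "twilight guard", the head is "guard" and the modifier is "twilight".
So the structure is [[monsoon stag] [twilight guard]].

[[monsoon stag] [twilight guard]]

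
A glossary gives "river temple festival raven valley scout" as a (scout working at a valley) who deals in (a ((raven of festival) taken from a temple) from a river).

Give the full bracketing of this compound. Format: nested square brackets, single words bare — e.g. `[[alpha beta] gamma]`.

Overall it is a kind of scout (specifically "valley scout"); the modifier is "river temple festival raven".
"river temple festival raven" → head "raven" (specifically "temple festival raven"), modifier "river".
"temple festival raven" → head "raven" (specifically "festival raven"), modifier "temple".
"festival raven" → head "raven", modifier "festival".
"valley scout" → head "scout", modifier "valley".
Putting it together: [[river [temple [festival raven]]] [valley scout]].

[[river [temple [festival raven]]] [valley scout]]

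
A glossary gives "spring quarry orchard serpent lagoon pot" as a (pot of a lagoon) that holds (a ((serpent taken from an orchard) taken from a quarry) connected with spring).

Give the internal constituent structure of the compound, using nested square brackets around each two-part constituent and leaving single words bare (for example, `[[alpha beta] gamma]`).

[[spring [quarry [orchard serpent]]] [lagoon pot]]

Whole compound: head "pot" (specifically "lagoon pot"), modifier "spring quarry orchard serpent".
"spring quarry orchard serpent" → head "serpent" (specifically "quarry orchard serpent"), modifier "spring".
"quarry orchard serpent" → head "serpent" (specifically "orchard serpent"), modifier "quarry".
"orchard serpent" → head "serpent", modifier "orchard".
"lagoon pot" → head "pot", modifier "lagoon".
Putting it together: [[spring [quarry [orchard serpent]]] [lagoon pot]].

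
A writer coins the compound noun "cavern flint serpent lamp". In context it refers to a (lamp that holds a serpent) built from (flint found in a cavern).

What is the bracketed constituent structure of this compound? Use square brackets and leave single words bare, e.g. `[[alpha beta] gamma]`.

[[cavern flint] [serpent lamp]]

At the top level: head "lamp" (specifically "serpent lamp"); modifier "cavern flint".
Inside "cavern flint": head "flint", modifier "cavern".
Inside "serpent lamp": head "lamp", modifier "serpent".
Putting it together: [[cavern flint] [serpent lamp]].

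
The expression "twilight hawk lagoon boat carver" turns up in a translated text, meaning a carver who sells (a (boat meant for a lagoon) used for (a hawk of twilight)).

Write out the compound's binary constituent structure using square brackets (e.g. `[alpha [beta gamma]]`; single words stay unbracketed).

[[[twilight hawk] [lagoon boat]] carver]

Overall it is a kind of carver; the modifier is "twilight hawk lagoon boat".
Inside "twilight hawk lagoon boat": head "boat" (specifically "lagoon boat"), modifier "twilight hawk".
Inside "twilight hawk": head "hawk", modifier "twilight".
Inside "lagoon boat": head "boat", modifier "lagoon".
Assembled: [[[twilight hawk] [lagoon boat]] carver].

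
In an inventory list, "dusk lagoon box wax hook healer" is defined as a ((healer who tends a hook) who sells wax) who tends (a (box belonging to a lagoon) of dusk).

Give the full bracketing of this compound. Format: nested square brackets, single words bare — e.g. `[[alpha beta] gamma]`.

[[dusk [lagoon box]] [wax [hook healer]]]

The outermost head in the paraphrase is "healer" (specifically "wax hook healer"), modified by "dusk lagoon box".
"dusk lagoon box" → head "box" (specifically "lagoon box"), modifier "dusk".
"lagoon box" → head "box", modifier "lagoon".
"wax hook healer" → head "healer" (specifically "hook healer"), modifier "wax".
"hook healer" → head "healer", modifier "hook".
Putting it together: [[dusk [lagoon box]] [wax [hook healer]]].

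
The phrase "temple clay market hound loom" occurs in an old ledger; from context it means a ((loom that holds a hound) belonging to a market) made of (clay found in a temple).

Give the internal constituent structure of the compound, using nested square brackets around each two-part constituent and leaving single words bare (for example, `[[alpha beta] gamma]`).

At the top level: head "loom" (specifically "market hound loom"); modifier "temple clay".
Within "temple clay", the head is "clay" and the modifier is "temple".
Within "market hound loom", the head is "loom" (specifically "hound loom") and the modifier is "market".
Within "hound loom", the head is "loom" and the modifier is "hound".
Putting it together: [[temple clay] [market [hound loom]]].

[[temple clay] [market [hound loom]]]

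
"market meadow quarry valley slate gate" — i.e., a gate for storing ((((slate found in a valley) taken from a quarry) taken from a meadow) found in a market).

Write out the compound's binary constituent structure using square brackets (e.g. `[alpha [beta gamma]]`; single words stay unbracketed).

The outermost head in the paraphrase is "gate", modified by "market meadow quarry valley slate".
"market meadow quarry valley slate" → head "slate" (specifically "meadow quarry valley slate"), modifier "market".
"meadow quarry valley slate" → head "slate" (specifically "quarry valley slate"), modifier "meadow".
"quarry valley slate" → head "slate" (specifically "valley slate"), modifier "quarry".
"valley slate" → head "slate", modifier "valley".
Putting it together: [[market [meadow [quarry [valley slate]]]] gate].

[[market [meadow [quarry [valley slate]]]] gate]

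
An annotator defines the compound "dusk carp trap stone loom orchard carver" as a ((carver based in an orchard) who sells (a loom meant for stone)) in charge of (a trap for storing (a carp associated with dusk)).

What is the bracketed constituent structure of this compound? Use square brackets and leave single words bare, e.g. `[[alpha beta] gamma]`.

[[[dusk carp] trap] [[stone loom] [orchard carver]]]

At the top level: head "carver" (specifically "stone loom orchard carver"); modifier "dusk carp trap".
"dusk carp trap" → head "trap", modifier "dusk carp".
"dusk carp" → head "carp", modifier "dusk".
"stone loom orchard carver" → head "carver" (specifically "orchard carver"), modifier "stone loom".
"stone loom" → head "loom", modifier "stone".
"orchard carver" → head "carver", modifier "orchard".
So the structure is [[[dusk carp] trap] [[stone loom] [orchard carver]]].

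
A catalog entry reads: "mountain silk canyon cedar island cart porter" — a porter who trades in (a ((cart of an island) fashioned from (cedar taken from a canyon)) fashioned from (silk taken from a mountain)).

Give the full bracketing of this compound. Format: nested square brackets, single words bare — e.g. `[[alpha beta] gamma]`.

[[[mountain silk] [[canyon cedar] [island cart]]] porter]

The outermost head in the paraphrase is "porter", modified by "mountain silk canyon cedar island cart".
"mountain silk canyon cedar island cart" → head "cart" (specifically "canyon cedar island cart"), modifier "mountain silk".
"mountain silk" → head "silk", modifier "mountain".
"canyon cedar island cart" → head "cart" (specifically "island cart"), modifier "canyon cedar".
"canyon cedar" → head "cedar", modifier "canyon".
"island cart" → head "cart", modifier "island".
So the structure is [[[mountain silk] [[canyon cedar] [island cart]]] porter].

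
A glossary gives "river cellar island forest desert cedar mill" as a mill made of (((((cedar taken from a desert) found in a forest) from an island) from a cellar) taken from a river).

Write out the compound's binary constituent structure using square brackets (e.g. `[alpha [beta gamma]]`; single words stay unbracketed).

The outermost head in the paraphrase is "mill", modified by "river cellar island forest desert cedar".
"river cellar island forest desert cedar" → head "cedar" (specifically "cellar island forest desert cedar"), modifier "river".
"cellar island forest desert cedar" → head "cedar" (specifically "island forest desert cedar"), modifier "cellar".
"island forest desert cedar" → head "cedar" (specifically "forest desert cedar"), modifier "island".
"forest desert cedar" → head "cedar" (specifically "desert cedar"), modifier "forest".
"desert cedar" → head "cedar", modifier "desert".
Putting it together: [[river [cellar [island [forest [desert cedar]]]]] mill].

[[river [cellar [island [forest [desert cedar]]]]] mill]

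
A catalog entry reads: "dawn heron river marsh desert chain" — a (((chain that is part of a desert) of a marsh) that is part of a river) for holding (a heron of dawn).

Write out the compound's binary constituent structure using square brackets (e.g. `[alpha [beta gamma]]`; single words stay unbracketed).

[[dawn heron] [river [marsh [desert chain]]]]

The outermost head in the paraphrase is "chain" (specifically "river marsh desert chain"), modified by "dawn heron".
Inside "dawn heron": head "heron", modifier "dawn".
Inside "river marsh desert chain": head "chain" (specifically "marsh desert chain"), modifier "river".
Inside "marsh desert chain": head "chain" (specifically "desert chain"), modifier "marsh".
Inside "desert chain": head "chain", modifier "desert".
Assembled: [[dawn heron] [river [marsh [desert chain]]]].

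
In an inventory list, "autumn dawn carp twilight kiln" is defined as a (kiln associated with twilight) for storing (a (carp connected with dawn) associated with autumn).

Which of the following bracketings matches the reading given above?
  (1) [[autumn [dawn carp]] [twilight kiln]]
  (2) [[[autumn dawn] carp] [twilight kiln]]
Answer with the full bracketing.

[[autumn [dawn carp]] [twilight kiln]]

The paraphrase's head is the "kiln" part ("twilight kiln"); its modifier is "autumn dawn carp".
That top-level split, carried through the inner groups, gives [[autumn [dawn carp]] [twilight kiln]].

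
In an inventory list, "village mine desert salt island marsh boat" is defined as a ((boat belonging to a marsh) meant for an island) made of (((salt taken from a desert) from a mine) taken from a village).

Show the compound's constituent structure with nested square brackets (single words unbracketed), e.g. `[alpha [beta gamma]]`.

Whole compound: head "boat" (specifically "island marsh boat"), modifier "village mine desert salt".
Inside "village mine desert salt": head "salt" (specifically "mine desert salt"), modifier "village".
Inside "mine desert salt": head "salt" (specifically "desert salt"), modifier "mine".
Inside "desert salt": head "salt", modifier "desert".
Inside "island marsh boat": head "boat" (specifically "marsh boat"), modifier "island".
Inside "marsh boat": head "boat", modifier "marsh".
So the structure is [[village [mine [desert salt]]] [island [marsh boat]]].

[[village [mine [desert salt]]] [island [marsh boat]]]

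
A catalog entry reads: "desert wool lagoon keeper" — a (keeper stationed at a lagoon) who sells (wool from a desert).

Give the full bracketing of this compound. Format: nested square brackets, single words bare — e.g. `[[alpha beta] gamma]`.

The outermost head in the paraphrase is "keeper" (specifically "lagoon keeper"), modified by "desert wool".
"desert wool" → head "wool", modifier "desert".
"lagoon keeper" → head "keeper", modifier "lagoon".
Putting it together: [[desert wool] [lagoon keeper]].

[[desert wool] [lagoon keeper]]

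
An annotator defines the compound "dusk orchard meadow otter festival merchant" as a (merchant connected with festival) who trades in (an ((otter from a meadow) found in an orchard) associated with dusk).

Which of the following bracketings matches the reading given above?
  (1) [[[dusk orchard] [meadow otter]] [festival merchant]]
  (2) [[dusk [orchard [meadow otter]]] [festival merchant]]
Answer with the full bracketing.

[[dusk [orchard [meadow otter]]] [festival merchant]]

The paraphrase's head is the "merchant" part ("festival merchant"); its modifier is "dusk orchard meadow otter".
That top-level split, carried through the inner groups, gives [[dusk [orchard [meadow otter]]] [festival merchant]].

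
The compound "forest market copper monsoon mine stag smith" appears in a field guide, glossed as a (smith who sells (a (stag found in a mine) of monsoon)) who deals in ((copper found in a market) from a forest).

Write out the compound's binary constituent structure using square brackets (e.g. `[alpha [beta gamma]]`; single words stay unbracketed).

[[forest [market copper]] [[monsoon [mine stag]] smith]]

The outermost head in the paraphrase is "smith" (specifically "monsoon mine stag smith"), modified by "forest market copper".
Inside "forest market copper": head "copper" (specifically "market copper"), modifier "forest".
Inside "market copper": head "copper", modifier "market".
Inside "monsoon mine stag smith": head "smith", modifier "monsoon mine stag".
Inside "monsoon mine stag": head "stag" (specifically "mine stag"), modifier "monsoon".
Inside "mine stag": head "stag", modifier "mine".
So the structure is [[forest [market copper]] [[monsoon [mine stag]] smith]].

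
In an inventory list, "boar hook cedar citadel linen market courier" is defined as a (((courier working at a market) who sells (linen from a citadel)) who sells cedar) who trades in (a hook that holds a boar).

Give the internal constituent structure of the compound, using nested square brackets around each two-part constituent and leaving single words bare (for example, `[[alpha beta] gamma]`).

Whole compound: head "courier" (specifically "cedar citadel linen market courier"), modifier "boar hook".
Inside "boar hook": head "hook", modifier "boar".
Inside "cedar citadel linen market courier": head "courier" (specifically "citadel linen market courier"), modifier "cedar".
Inside "citadel linen market courier": head "courier" (specifically "market courier"), modifier "citadel linen".
Inside "citadel linen": head "linen", modifier "citadel".
Inside "market courier": head "courier", modifier "market".
So the structure is [[boar hook] [cedar [[citadel linen] [market courier]]]].

[[boar hook] [cedar [[citadel linen] [market courier]]]]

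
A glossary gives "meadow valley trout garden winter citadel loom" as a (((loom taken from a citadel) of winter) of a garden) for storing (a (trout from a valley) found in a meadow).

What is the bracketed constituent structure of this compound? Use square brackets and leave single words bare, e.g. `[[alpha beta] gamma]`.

Whole compound: head "loom" (specifically "garden winter citadel loom"), modifier "meadow valley trout".
"meadow valley trout" → head "trout" (specifically "valley trout"), modifier "meadow".
"valley trout" → head "trout", modifier "valley".
"garden winter citadel loom" → head "loom" (specifically "winter citadel loom"), modifier "garden".
"winter citadel loom" → head "loom" (specifically "citadel loom"), modifier "winter".
"citadel loom" → head "loom", modifier "citadel".
Putting it together: [[meadow [valley trout]] [garden [winter [citadel loom]]]].

[[meadow [valley trout]] [garden [winter [citadel loom]]]]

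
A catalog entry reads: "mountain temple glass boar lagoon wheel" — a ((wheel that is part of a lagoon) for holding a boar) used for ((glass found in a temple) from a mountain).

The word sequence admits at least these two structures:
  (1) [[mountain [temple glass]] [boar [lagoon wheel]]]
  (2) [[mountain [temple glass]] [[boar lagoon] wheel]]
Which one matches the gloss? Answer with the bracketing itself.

The paraphrase's head is the "wheel" part ("boar lagoon wheel"); its modifier is "mountain temple glass".
That top-level split, carried through the inner groups, gives [[mountain [temple glass]] [boar [lagoon wheel]]].

[[mountain [temple glass]] [boar [lagoon wheel]]]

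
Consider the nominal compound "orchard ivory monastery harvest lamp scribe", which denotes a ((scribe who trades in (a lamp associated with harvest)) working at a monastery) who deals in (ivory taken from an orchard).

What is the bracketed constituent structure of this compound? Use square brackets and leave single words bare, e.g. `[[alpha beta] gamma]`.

[[orchard ivory] [monastery [[harvest lamp] scribe]]]

Whole compound: head "scribe" (specifically "monastery harvest lamp scribe"), modifier "orchard ivory".
"orchard ivory" → head "ivory", modifier "orchard".
"monastery harvest lamp scribe" → head "scribe" (specifically "harvest lamp scribe"), modifier "monastery".
"harvest lamp scribe" → head "scribe", modifier "harvest lamp".
"harvest lamp" → head "lamp", modifier "harvest".
So the structure is [[orchard ivory] [monastery [[harvest lamp] scribe]]].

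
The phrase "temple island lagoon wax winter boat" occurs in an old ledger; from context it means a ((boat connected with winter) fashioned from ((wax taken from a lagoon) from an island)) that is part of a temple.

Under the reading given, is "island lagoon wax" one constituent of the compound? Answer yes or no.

yes

The paraphrase groups the words so that "island lagoon wax" is one unit: it corresponds to a single parenthesized sub-phrase.
The full structure is [temple [[island [lagoon wax]] [winter boat]]], in which [island lagoon wax] is a constituent.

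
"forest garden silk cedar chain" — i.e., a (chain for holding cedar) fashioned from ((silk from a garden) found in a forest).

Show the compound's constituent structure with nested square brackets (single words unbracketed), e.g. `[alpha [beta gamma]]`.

[[forest [garden silk]] [cedar chain]]

Whole compound: head "chain" (specifically "cedar chain"), modifier "forest garden silk".
Within "forest garden silk", the head is "silk" (specifically "garden silk") and the modifier is "forest".
Within "garden silk", the head is "silk" and the modifier is "garden".
Within "cedar chain", the head is "chain" and the modifier is "cedar".
Assembled: [[forest [garden silk]] [cedar chain]].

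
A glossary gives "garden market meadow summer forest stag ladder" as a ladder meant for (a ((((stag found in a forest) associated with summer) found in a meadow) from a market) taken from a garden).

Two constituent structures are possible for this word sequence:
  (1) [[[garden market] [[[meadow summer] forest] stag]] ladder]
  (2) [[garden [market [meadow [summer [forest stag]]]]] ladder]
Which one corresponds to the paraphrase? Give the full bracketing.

The paraphrase's head is the "ladder" part ("ladder"); its modifier is "garden market meadow summer forest stag".
That top-level split, carried through the inner groups, gives [[garden [market [meadow [summer [forest stag]]]]] ladder].

[[garden [market [meadow [summer [forest stag]]]]] ladder]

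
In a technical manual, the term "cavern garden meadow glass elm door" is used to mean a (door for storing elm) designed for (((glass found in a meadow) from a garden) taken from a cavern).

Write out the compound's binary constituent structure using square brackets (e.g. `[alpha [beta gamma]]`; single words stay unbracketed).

Overall it is a kind of door (specifically "elm door"); the modifier is "cavern garden meadow glass".
Within "cavern garden meadow glass", the head is "glass" (specifically "garden meadow glass") and the modifier is "cavern".
Within "garden meadow glass", the head is "glass" (specifically "meadow glass") and the modifier is "garden".
Within "meadow glass", the head is "glass" and the modifier is "meadow".
Within "elm door", the head is "door" and the modifier is "elm".
So the structure is [[cavern [garden [meadow glass]]] [elm door]].

[[cavern [garden [meadow glass]]] [elm door]]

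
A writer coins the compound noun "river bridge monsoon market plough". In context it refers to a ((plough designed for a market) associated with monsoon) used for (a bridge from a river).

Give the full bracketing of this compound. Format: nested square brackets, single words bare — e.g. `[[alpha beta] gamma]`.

[[river bridge] [monsoon [market plough]]]

The outermost head in the paraphrase is "plough" (specifically "monsoon market plough"), modified by "river bridge".
Within "river bridge", the head is "bridge" and the modifier is "river".
Within "monsoon market plough", the head is "plough" (specifically "market plough") and the modifier is "monsoon".
Within "market plough", the head is "plough" and the modifier is "market".
Assembled: [[river bridge] [monsoon [market plough]]].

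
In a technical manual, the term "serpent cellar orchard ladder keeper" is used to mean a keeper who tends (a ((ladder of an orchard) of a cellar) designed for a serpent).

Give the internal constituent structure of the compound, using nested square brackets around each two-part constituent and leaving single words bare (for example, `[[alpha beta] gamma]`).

[[serpent [cellar [orchard ladder]]] keeper]

The outermost head in the paraphrase is "keeper", modified by "serpent cellar orchard ladder".
"serpent cellar orchard ladder" → head "ladder" (specifically "cellar orchard ladder"), modifier "serpent".
"cellar orchard ladder" → head "ladder" (specifically "orchard ladder"), modifier "cellar".
"orchard ladder" → head "ladder", modifier "orchard".
Putting it together: [[serpent [cellar [orchard ladder]]] keeper].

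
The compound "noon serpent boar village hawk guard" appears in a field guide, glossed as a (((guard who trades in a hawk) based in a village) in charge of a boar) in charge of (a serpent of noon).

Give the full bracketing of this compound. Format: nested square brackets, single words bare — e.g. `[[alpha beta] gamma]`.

[[noon serpent] [boar [village [hawk guard]]]]

Whole compound: head "guard" (specifically "boar village hawk guard"), modifier "noon serpent".
Inside "noon serpent": head "serpent", modifier "noon".
Inside "boar village hawk guard": head "guard" (specifically "village hawk guard"), modifier "boar".
Inside "village hawk guard": head "guard" (specifically "hawk guard"), modifier "village".
Inside "hawk guard": head "guard", modifier "hawk".
Putting it together: [[noon serpent] [boar [village [hawk guard]]]].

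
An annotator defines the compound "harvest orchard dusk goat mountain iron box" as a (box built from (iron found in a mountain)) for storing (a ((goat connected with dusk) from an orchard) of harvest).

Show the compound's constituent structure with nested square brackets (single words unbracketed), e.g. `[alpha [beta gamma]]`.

Overall it is a kind of box (specifically "mountain iron box"); the modifier is "harvest orchard dusk goat".
Inside "harvest orchard dusk goat": head "goat" (specifically "orchard dusk goat"), modifier "harvest".
Inside "orchard dusk goat": head "goat" (specifically "dusk goat"), modifier "orchard".
Inside "dusk goat": head "goat", modifier "dusk".
Inside "mountain iron box": head "box", modifier "mountain iron".
Inside "mountain iron": head "iron", modifier "mountain".
So the structure is [[harvest [orchard [dusk goat]]] [[mountain iron] box]].

[[harvest [orchard [dusk goat]]] [[mountain iron] box]]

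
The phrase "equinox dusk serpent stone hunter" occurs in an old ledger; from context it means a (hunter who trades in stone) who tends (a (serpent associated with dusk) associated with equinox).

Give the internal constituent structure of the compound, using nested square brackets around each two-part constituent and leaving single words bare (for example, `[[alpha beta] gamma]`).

The outermost head in the paraphrase is "hunter" (specifically "stone hunter"), modified by "equinox dusk serpent".
Inside "equinox dusk serpent": head "serpent" (specifically "dusk serpent"), modifier "equinox".
Inside "dusk serpent": head "serpent", modifier "dusk".
Inside "stone hunter": head "hunter", modifier "stone".
So the structure is [[equinox [dusk serpent]] [stone hunter]].

[[equinox [dusk serpent]] [stone hunter]]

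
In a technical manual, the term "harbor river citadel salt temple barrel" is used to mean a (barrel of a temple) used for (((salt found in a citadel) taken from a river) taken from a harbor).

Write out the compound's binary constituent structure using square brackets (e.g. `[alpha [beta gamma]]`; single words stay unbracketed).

[[harbor [river [citadel salt]]] [temple barrel]]

At the top level: head "barrel" (specifically "temple barrel"); modifier "harbor river citadel salt".
Inside "harbor river citadel salt": head "salt" (specifically "river citadel salt"), modifier "harbor".
Inside "river citadel salt": head "salt" (specifically "citadel salt"), modifier "river".
Inside "citadel salt": head "salt", modifier "citadel".
Inside "temple barrel": head "barrel", modifier "temple".
So the structure is [[harbor [river [citadel salt]]] [temple barrel]].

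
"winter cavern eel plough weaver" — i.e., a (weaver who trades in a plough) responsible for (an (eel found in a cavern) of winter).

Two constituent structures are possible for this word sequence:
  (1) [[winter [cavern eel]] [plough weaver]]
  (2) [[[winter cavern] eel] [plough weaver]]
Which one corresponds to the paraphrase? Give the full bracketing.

[[winter [cavern eel]] [plough weaver]]

The paraphrase's head is the "weaver" part ("plough weaver"); its modifier is "winter cavern eel".
That top-level split, carried through the inner groups, gives [[winter [cavern eel]] [plough weaver]].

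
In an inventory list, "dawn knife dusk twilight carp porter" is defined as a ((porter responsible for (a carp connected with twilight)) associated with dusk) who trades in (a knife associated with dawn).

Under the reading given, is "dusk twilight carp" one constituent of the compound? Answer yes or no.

The top-level split is [dawn knife] [dusk twilight carp porter]; the full structure is [[dawn knife] [dusk [[twilight carp] porter]]].
"dusk twilight carp" straddles a constituent boundary, so it is not a single unit.

no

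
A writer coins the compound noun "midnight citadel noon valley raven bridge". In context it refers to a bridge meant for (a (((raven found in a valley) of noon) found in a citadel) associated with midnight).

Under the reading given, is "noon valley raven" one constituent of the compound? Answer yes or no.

yes

The paraphrase groups the words so that "noon valley raven" is one unit: it corresponds to a single parenthesized sub-phrase.
The full structure is [[midnight [citadel [noon [valley raven]]]] bridge], in which [noon valley raven] is a constituent.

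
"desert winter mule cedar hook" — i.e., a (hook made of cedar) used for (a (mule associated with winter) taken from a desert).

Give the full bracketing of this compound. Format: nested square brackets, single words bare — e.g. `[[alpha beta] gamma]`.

Whole compound: head "hook" (specifically "cedar hook"), modifier "desert winter mule".
"desert winter mule" → head "mule" (specifically "winter mule"), modifier "desert".
"winter mule" → head "mule", modifier "winter".
"cedar hook" → head "hook", modifier "cedar".
Assembled: [[desert [winter mule]] [cedar hook]].

[[desert [winter mule]] [cedar hook]]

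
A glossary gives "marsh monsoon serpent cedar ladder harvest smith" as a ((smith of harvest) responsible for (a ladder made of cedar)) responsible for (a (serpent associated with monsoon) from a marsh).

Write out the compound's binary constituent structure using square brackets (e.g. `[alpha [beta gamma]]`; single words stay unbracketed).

[[marsh [monsoon serpent]] [[cedar ladder] [harvest smith]]]

At the top level: head "smith" (specifically "cedar ladder harvest smith"); modifier "marsh monsoon serpent".
Inside "marsh monsoon serpent": head "serpent" (specifically "monsoon serpent"), modifier "marsh".
Inside "monsoon serpent": head "serpent", modifier "monsoon".
Inside "cedar ladder harvest smith": head "smith" (specifically "harvest smith"), modifier "cedar ladder".
Inside "cedar ladder": head "ladder", modifier "cedar".
Inside "harvest smith": head "smith", modifier "harvest".
Assembled: [[marsh [monsoon serpent]] [[cedar ladder] [harvest smith]]].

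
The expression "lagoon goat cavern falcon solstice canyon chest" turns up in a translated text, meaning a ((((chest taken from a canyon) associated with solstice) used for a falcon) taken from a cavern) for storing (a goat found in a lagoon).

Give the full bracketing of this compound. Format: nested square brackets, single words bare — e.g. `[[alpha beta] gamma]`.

Whole compound: head "chest" (specifically "cavern falcon solstice canyon chest"), modifier "lagoon goat".
"lagoon goat" → head "goat", modifier "lagoon".
"cavern falcon solstice canyon chest" → head "chest" (specifically "falcon solstice canyon chest"), modifier "cavern".
"falcon solstice canyon chest" → head "chest" (specifically "solstice canyon chest"), modifier "falcon".
"solstice canyon chest" → head "chest" (specifically "canyon chest"), modifier "solstice".
"canyon chest" → head "chest", modifier "canyon".
Putting it together: [[lagoon goat] [cavern [falcon [solstice [canyon chest]]]]].

[[lagoon goat] [cavern [falcon [solstice [canyon chest]]]]]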